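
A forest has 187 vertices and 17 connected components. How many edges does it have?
170 (Each of the 17 component trees on V_i vertices has V_i - 1 edges; summing gives V - C = 187 - 17 = 170)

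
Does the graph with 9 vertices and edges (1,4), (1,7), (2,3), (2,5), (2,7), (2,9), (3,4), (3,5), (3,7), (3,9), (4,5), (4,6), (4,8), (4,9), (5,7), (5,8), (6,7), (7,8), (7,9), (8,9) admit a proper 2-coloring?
No (odd cycle of length 3: 5 -> 7 -> 3 -> 5)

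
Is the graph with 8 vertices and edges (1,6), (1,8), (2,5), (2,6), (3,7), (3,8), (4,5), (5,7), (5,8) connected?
Yes (BFS from 1 visits [1, 6, 8, 2, 3, 5, 7, 4] — all 8 vertices reached)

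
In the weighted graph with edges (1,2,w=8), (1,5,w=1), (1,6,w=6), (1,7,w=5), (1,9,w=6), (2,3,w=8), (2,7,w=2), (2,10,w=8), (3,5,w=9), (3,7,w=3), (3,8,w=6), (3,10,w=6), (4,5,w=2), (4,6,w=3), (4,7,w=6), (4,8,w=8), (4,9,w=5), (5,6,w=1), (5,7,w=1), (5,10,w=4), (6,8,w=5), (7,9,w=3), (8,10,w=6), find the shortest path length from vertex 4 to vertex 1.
3 (path: 4 -> 5 -> 1; weights 2 + 1 = 3)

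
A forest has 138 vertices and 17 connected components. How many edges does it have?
121 (Each of the 17 component trees on V_i vertices has V_i - 1 edges; summing gives V - C = 138 - 17 = 121)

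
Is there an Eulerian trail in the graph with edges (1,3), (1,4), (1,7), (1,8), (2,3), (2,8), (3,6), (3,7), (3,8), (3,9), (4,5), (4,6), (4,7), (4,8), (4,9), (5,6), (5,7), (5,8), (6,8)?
Yes — and in fact it has an Eulerian circuit (the graph is connected and all 9 vertices have even degree)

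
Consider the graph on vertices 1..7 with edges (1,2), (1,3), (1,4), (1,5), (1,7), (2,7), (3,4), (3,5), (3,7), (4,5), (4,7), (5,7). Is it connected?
No, it has 2 components: {1, 2, 3, 4, 5, 7}, {6}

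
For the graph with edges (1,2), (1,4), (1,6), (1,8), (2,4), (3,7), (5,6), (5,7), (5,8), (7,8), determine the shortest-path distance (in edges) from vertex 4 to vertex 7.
3 (path: 4 -> 1 -> 8 -> 7, 3 edges)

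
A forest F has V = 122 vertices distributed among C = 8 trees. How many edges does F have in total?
114 (Each of the 8 component trees on V_i vertices has V_i - 1 edges; summing gives V - C = 122 - 8 = 114)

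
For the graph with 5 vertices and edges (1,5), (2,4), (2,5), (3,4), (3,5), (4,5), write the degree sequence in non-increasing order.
[4, 3, 2, 2, 1] (degrees: deg(1)=1, deg(2)=2, deg(3)=2, deg(4)=3, deg(5)=4)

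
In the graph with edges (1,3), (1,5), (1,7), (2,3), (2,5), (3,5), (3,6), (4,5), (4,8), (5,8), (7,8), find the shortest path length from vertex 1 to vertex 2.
2 (path: 1 -> 3 -> 2, 2 edges)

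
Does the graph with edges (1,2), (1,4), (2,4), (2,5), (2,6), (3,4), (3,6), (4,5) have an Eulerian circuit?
Yes (the graph is connected and all 6 vertices have even degree)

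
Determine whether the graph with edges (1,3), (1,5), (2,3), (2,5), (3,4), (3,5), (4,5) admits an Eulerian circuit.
Yes (the graph is connected and all 5 vertices have even degree)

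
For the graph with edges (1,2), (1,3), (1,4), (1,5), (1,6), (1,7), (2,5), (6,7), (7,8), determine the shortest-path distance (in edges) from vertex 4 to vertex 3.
2 (path: 4 -> 1 -> 3, 2 edges)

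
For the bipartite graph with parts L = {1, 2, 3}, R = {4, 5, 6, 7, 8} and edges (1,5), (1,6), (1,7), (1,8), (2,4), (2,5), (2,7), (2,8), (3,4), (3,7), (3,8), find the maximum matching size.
3 (matching: (1,6), (2,7), (3,8); upper bound min(|L|,|R|) = min(3,5) = 3)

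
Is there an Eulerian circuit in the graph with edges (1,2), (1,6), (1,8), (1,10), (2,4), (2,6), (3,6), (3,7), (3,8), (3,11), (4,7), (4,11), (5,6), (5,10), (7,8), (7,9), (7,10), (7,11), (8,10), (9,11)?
No (2 vertices have odd degree: {2, 4}; Eulerian circuit requires 0)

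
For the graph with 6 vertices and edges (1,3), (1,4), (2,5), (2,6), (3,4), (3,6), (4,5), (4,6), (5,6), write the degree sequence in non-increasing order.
[4, 4, 3, 3, 2, 2] (degrees: deg(1)=2, deg(2)=2, deg(3)=3, deg(4)=4, deg(5)=3, deg(6)=4)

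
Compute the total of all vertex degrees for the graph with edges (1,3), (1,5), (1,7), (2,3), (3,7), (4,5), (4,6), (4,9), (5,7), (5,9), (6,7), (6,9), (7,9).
26 (handshake: sum of degrees = 2|E| = 2 x 13 = 26)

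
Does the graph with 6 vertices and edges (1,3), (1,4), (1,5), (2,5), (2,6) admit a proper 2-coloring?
Yes. Partition: {1, 2}, {3, 4, 5, 6}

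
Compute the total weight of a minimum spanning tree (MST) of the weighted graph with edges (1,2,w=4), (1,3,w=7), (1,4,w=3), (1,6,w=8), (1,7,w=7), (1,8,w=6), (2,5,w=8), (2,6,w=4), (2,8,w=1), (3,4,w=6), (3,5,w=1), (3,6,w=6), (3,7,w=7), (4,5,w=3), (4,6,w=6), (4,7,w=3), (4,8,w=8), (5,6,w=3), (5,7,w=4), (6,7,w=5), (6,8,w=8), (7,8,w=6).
18 (MST edges: (1,2,w=4), (1,4,w=3), (2,8,w=1), (3,5,w=1), (4,5,w=3), (4,7,w=3), (5,6,w=3); sum of weights 4 + 3 + 1 + 1 + 3 + 3 + 3 = 18)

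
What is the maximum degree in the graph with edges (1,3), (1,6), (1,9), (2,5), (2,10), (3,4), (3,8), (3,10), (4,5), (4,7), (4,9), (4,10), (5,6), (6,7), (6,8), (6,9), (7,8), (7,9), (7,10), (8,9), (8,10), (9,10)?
6 (attained at vertices 9, 10)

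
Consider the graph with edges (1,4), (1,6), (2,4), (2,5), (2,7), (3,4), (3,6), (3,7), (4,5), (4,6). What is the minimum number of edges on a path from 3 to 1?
2 (path: 3 -> 4 -> 1, 2 edges)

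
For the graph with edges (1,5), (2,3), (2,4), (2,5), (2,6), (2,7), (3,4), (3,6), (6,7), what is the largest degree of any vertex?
5 (attained at vertex 2)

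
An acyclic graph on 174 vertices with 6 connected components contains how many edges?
168 (Each of the 6 component trees on V_i vertices has V_i - 1 edges; summing gives V - C = 174 - 6 = 168)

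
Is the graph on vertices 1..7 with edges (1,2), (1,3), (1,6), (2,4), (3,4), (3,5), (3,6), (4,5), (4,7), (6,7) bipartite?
No (odd cycle of length 3: 6 -> 1 -> 3 -> 6)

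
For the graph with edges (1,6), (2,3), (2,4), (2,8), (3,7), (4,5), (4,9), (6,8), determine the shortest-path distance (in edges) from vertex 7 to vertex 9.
4 (path: 7 -> 3 -> 2 -> 4 -> 9, 4 edges)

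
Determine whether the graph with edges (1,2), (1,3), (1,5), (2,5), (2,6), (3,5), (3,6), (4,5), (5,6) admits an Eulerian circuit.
No (6 vertices have odd degree: {1, 2, 3, 4, 5, 6}; Eulerian circuit requires 0)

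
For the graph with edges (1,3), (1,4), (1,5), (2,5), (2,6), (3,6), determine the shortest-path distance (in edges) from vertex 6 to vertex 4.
3 (path: 6 -> 3 -> 1 -> 4, 3 edges)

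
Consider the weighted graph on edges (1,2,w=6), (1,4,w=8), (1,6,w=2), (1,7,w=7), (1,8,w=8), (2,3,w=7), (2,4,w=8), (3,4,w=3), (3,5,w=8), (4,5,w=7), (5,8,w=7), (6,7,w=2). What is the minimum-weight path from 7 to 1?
4 (path: 7 -> 6 -> 1; weights 2 + 2 = 4)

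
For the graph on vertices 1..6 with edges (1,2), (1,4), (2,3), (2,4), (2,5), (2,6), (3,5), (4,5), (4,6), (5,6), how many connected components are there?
1 (components: {1, 2, 3, 4, 5, 6})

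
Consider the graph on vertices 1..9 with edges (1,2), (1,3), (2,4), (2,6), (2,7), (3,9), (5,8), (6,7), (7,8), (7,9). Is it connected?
Yes (BFS from 1 visits [1, 2, 3, 4, 6, 7, 9, 8, 5] — all 9 vertices reached)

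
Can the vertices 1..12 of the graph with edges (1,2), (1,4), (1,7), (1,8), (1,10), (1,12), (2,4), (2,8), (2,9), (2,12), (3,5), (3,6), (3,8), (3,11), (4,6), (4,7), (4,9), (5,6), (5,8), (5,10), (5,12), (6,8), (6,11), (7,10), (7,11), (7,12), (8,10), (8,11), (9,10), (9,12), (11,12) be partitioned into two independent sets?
No (odd cycle of length 3: 4 -> 1 -> 7 -> 4)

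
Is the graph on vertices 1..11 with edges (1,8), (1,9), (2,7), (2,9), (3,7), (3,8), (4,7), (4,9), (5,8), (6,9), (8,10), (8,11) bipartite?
Yes. Partition: {1, 2, 3, 4, 5, 6, 10, 11}, {7, 8, 9}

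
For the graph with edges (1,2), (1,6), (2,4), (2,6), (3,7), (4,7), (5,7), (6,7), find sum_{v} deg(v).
16 (handshake: sum of degrees = 2|E| = 2 x 8 = 16)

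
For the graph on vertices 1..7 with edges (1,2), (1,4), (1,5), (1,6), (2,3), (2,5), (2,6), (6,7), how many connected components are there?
1 (components: {1, 2, 3, 4, 5, 6, 7})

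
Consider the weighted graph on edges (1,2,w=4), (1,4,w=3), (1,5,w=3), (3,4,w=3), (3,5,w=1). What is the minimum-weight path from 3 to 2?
8 (path: 3 -> 5 -> 1 -> 2; weights 1 + 3 + 4 = 8)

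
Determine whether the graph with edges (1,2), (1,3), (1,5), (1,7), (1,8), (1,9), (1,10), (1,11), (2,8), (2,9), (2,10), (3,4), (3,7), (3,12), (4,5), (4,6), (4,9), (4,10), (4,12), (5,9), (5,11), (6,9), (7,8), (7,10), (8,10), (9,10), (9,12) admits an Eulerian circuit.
No (2 vertices have odd degree: {9, 12}; Eulerian circuit requires 0)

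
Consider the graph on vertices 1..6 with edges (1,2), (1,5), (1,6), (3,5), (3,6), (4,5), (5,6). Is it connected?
Yes (BFS from 1 visits [1, 2, 5, 6, 3, 4] — all 6 vertices reached)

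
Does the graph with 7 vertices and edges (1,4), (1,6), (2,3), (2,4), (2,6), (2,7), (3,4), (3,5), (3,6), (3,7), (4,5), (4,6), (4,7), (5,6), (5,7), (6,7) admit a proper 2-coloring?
No (odd cycle of length 3: 6 -> 1 -> 4 -> 6)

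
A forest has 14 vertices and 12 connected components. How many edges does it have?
2 (Each of the 12 component trees on V_i vertices has V_i - 1 edges; summing gives V - C = 14 - 12 = 2)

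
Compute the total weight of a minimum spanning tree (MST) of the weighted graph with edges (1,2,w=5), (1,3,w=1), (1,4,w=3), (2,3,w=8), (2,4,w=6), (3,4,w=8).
9 (MST edges: (1,2,w=5), (1,3,w=1), (1,4,w=3); sum of weights 5 + 1 + 3 = 9)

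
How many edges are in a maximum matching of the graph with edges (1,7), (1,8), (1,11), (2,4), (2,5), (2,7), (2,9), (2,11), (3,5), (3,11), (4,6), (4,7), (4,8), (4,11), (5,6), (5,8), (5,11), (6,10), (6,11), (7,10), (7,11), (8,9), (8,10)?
5 (matching: (1,7), (2,9), (3,5), (6,11), (8,10); upper bound floor(n/2) = floor(11/2) = 5)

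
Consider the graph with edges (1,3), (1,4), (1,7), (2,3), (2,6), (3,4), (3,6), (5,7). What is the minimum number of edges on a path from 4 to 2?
2 (path: 4 -> 3 -> 2, 2 edges)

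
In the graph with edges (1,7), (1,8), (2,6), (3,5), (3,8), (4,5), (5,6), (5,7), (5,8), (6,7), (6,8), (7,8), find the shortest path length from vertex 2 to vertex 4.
3 (path: 2 -> 6 -> 5 -> 4, 3 edges)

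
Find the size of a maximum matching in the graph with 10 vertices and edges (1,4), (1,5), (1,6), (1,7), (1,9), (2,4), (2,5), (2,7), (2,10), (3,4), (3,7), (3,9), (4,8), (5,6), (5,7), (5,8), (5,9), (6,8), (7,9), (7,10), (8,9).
5 (matching: (1,9), (2,10), (3,7), (4,8), (5,6); upper bound floor(n/2) = floor(10/2) = 5)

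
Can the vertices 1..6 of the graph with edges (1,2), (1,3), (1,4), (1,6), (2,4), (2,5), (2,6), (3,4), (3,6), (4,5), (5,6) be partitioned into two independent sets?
No (odd cycle of length 3: 4 -> 1 -> 3 -> 4)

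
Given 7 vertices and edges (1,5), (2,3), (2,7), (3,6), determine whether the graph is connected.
No, it has 3 components: {1, 5}, {2, 3, 6, 7}, {4}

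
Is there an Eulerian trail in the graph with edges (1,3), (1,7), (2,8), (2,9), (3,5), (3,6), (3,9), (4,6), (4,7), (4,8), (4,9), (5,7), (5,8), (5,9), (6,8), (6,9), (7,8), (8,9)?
Yes — and in fact it has an Eulerian circuit (the graph is connected and all 9 vertices have even degree)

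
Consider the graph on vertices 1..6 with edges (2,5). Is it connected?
No, it has 5 components: {1}, {2, 5}, {3}, {4}, {6}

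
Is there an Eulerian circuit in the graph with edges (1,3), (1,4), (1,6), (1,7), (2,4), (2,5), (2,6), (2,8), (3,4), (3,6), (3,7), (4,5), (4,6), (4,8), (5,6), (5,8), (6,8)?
Yes (the graph is connected and all 8 vertices have even degree)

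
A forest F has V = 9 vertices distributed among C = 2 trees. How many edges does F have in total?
7 (Each of the 2 component trees on V_i vertices has V_i - 1 edges; summing gives V - C = 9 - 2 = 7)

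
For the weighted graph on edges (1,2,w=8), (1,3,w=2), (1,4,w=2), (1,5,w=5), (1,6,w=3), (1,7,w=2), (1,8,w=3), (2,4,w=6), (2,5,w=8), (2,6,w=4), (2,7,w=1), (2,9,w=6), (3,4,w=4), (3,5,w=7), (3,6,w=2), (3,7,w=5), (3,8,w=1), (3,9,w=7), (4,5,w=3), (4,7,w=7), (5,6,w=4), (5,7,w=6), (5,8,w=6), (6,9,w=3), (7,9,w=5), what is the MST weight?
16 (MST edges: (1,3,w=2), (1,4,w=2), (1,7,w=2), (2,7,w=1), (3,6,w=2), (3,8,w=1), (4,5,w=3), (6,9,w=3); sum of weights 2 + 2 + 2 + 1 + 2 + 1 + 3 + 3 = 16)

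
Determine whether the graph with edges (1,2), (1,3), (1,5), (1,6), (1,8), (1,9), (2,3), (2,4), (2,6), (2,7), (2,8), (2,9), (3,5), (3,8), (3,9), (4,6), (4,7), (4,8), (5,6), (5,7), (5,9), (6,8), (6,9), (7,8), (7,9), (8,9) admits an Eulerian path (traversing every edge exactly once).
No (6 vertices have odd degree: {2, 3, 5, 7, 8, 9}; Eulerian path requires 0 or 2)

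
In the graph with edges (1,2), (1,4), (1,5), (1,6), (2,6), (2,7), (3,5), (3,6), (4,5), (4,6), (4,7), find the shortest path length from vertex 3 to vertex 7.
3 (path: 3 -> 5 -> 4 -> 7, 3 edges)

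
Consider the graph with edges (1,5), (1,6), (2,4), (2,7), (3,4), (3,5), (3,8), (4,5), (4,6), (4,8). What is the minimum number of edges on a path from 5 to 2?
2 (path: 5 -> 4 -> 2, 2 edges)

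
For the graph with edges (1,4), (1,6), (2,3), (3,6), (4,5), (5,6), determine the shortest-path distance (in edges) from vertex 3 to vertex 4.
3 (path: 3 -> 6 -> 1 -> 4, 3 edges)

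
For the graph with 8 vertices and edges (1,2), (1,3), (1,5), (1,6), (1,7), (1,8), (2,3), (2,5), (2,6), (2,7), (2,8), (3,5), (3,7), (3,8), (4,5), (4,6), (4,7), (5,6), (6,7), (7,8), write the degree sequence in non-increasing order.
[6, 6, 6, 5, 5, 5, 4, 3] (degrees: deg(1)=6, deg(2)=6, deg(3)=5, deg(4)=3, deg(5)=5, deg(6)=5, deg(7)=6, deg(8)=4)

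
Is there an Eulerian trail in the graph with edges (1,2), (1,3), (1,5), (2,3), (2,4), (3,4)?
No (4 vertices have odd degree: {1, 2, 3, 5}; Eulerian path requires 0 or 2)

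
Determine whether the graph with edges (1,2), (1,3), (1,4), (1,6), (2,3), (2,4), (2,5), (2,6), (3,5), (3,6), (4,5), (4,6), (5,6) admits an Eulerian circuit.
No (2 vertices have odd degree: {2, 6}; Eulerian circuit requires 0)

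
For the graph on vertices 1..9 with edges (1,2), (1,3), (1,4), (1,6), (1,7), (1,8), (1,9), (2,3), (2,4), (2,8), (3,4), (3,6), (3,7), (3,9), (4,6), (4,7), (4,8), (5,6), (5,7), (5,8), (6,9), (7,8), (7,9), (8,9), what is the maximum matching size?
4 (matching: (1,2), (3,6), (5,8), (7,9); upper bound floor(n/2) = floor(9/2) = 4)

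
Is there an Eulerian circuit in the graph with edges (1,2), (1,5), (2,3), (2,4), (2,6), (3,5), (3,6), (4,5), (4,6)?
No (4 vertices have odd degree: {3, 4, 5, 6}; Eulerian circuit requires 0)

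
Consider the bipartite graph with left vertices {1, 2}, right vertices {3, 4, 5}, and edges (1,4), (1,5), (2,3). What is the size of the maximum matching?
2 (matching: (1,5), (2,3); upper bound min(|L|,|R|) = min(2,3) = 2)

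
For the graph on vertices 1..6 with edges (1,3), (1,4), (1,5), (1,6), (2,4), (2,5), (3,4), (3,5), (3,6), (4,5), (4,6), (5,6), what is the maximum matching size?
3 (matching: (1,5), (2,4), (3,6); upper bound floor(n/2) = floor(6/2) = 3)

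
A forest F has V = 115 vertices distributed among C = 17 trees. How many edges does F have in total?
98 (Each of the 17 component trees on V_i vertices has V_i - 1 edges; summing gives V - C = 115 - 17 = 98)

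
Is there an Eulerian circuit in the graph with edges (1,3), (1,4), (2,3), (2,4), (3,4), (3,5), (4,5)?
Yes (the graph is connected and all 5 vertices have even degree)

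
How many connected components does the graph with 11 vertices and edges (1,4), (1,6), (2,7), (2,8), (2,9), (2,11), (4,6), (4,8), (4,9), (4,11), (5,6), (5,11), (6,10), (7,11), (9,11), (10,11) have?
2 (components: {1, 2, 4, 5, 6, 7, 8, 9, 10, 11}, {3})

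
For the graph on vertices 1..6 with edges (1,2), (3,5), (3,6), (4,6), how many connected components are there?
2 (components: {1, 2}, {3, 4, 5, 6})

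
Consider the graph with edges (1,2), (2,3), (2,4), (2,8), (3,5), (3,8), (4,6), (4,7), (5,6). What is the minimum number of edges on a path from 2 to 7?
2 (path: 2 -> 4 -> 7, 2 edges)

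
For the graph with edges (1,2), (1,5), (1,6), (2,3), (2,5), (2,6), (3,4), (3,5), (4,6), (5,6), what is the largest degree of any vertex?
4 (attained at vertices 2, 5, 6)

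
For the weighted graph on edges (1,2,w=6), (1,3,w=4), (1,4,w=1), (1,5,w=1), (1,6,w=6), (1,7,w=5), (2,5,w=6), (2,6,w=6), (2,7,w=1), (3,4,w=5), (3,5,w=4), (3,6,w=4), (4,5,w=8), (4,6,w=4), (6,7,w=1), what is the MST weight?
12 (MST edges: (1,3,w=4), (1,4,w=1), (1,5,w=1), (2,7,w=1), (3,6,w=4), (6,7,w=1); sum of weights 4 + 1 + 1 + 1 + 4 + 1 = 12)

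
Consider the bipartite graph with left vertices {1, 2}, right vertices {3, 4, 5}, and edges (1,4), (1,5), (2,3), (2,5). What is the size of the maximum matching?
2 (matching: (1,4), (2,5); upper bound min(|L|,|R|) = min(2,3) = 2)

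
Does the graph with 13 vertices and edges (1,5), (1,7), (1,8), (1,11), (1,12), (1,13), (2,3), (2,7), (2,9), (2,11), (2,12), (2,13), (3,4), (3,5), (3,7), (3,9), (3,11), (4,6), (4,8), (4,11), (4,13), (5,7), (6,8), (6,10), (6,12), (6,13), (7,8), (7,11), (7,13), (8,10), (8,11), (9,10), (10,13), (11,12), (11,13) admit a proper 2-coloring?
No (odd cycle of length 3: 5 -> 1 -> 7 -> 5)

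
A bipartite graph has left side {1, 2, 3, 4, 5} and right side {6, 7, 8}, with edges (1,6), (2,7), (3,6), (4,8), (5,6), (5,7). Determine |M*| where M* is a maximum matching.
3 (matching: (1,6), (2,7), (4,8); upper bound min(|L|,|R|) = min(5,3) = 3)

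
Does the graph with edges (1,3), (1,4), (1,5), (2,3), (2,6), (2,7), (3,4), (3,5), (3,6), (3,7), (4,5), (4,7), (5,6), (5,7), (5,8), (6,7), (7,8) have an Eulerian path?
Yes (the graph is connected and exactly 2 vertices have odd degree: {1, 2}; any Eulerian path must start and end at those)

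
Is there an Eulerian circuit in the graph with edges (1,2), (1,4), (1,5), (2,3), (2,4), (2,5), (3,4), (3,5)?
No (4 vertices have odd degree: {1, 3, 4, 5}; Eulerian circuit requires 0)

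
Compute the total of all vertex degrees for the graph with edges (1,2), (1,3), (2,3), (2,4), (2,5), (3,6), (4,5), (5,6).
16 (handshake: sum of degrees = 2|E| = 2 x 8 = 16)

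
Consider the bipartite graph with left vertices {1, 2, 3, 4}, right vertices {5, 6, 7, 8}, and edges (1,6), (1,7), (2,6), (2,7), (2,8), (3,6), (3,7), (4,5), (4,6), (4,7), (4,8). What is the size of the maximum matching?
4 (matching: (1,7), (2,8), (3,6), (4,5); upper bound min(|L|,|R|) = min(4,4) = 4)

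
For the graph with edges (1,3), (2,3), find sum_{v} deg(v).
4 (handshake: sum of degrees = 2|E| = 2 x 2 = 4)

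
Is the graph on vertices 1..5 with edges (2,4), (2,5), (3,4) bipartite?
Yes. Partition: {1, 2, 3}, {4, 5}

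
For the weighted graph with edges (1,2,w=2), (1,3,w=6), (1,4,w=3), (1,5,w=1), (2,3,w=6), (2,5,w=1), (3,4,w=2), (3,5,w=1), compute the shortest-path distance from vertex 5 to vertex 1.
1 (path: 5 -> 1; weights 1 = 1)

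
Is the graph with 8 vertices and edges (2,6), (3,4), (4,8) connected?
No, it has 5 components: {1}, {2, 6}, {3, 4, 8}, {5}, {7}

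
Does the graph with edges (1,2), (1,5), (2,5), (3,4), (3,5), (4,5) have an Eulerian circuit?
Yes (the graph is connected and all 5 vertices have even degree)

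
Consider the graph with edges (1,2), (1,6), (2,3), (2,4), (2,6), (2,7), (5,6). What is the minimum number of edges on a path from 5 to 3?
3 (path: 5 -> 6 -> 2 -> 3, 3 edges)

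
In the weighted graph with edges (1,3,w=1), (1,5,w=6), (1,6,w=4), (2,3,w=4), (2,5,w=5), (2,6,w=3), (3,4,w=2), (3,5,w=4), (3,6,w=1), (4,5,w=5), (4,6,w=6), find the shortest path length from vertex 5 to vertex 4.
5 (path: 5 -> 4; weights 5 = 5)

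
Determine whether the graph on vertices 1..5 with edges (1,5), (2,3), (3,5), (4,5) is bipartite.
Yes. Partition: {1, 3, 4}, {2, 5}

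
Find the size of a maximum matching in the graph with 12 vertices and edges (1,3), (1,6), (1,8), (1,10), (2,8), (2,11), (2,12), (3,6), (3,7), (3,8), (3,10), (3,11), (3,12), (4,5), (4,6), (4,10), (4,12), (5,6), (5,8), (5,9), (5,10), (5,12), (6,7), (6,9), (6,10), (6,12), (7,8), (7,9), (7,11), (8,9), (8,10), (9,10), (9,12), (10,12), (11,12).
6 (matching: (1,8), (2,11), (3,10), (4,12), (5,9), (6,7); upper bound floor(n/2) = floor(12/2) = 6)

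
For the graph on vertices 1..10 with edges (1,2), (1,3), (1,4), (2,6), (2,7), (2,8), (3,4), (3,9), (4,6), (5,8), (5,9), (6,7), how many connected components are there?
2 (components: {1, 2, 3, 4, 5, 6, 7, 8, 9}, {10})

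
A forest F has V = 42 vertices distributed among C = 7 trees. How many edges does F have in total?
35 (Each of the 7 component trees on V_i vertices has V_i - 1 edges; summing gives V - C = 42 - 7 = 35)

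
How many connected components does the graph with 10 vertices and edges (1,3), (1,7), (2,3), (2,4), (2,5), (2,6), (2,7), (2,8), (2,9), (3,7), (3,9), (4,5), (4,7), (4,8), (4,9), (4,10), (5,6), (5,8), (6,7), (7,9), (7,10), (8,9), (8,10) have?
1 (components: {1, 2, 3, 4, 5, 6, 7, 8, 9, 10})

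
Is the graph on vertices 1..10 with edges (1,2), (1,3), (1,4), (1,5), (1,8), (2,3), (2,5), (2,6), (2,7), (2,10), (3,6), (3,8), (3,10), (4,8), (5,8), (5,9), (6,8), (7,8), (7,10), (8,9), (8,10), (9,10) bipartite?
No (odd cycle of length 3: 8 -> 1 -> 3 -> 8)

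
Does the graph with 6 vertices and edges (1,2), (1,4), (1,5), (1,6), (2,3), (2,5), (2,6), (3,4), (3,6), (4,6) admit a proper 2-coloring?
No (odd cycle of length 3: 6 -> 1 -> 2 -> 6)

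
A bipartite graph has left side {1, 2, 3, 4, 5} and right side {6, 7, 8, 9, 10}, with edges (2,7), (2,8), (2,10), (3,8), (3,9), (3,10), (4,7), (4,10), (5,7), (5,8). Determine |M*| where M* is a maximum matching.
4 (matching: (2,10), (3,9), (4,7), (5,8); upper bound min(|L|,|R|) = min(5,5) = 5)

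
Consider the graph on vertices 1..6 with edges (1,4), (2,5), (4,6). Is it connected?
No, it has 3 components: {1, 4, 6}, {2, 5}, {3}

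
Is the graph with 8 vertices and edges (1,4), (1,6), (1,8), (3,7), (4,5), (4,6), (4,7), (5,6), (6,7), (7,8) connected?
No, it has 2 components: {1, 3, 4, 5, 6, 7, 8}, {2}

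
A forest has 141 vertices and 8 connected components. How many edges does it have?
133 (Each of the 8 component trees on V_i vertices has V_i - 1 edges; summing gives V - C = 141 - 8 = 133)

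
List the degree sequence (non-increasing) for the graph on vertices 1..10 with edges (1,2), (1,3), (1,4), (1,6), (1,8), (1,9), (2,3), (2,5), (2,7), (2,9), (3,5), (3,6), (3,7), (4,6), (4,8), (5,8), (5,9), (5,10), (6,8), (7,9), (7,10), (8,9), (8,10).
[6, 6, 5, 5, 5, 5, 4, 4, 3, 3] (degrees: deg(1)=6, deg(2)=5, deg(3)=5, deg(4)=3, deg(5)=5, deg(6)=4, deg(7)=4, deg(8)=6, deg(9)=5, deg(10)=3)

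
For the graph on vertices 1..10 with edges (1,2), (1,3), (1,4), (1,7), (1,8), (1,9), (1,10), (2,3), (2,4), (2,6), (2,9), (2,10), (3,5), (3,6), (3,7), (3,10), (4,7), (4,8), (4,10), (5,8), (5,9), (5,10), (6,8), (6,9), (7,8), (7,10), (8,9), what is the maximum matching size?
5 (matching: (1,10), (2,4), (3,7), (5,9), (6,8); upper bound floor(n/2) = floor(10/2) = 5)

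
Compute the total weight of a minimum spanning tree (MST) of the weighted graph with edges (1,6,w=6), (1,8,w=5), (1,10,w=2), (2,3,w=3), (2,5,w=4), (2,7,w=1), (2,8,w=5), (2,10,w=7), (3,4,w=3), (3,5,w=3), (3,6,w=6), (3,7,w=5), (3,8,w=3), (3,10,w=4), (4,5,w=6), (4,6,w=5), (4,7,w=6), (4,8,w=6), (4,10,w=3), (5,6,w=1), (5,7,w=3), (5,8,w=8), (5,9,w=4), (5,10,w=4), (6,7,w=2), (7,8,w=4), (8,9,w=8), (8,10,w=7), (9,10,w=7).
22 (MST edges: (1,10,w=2), (2,3,w=3), (2,7,w=1), (3,4,w=3), (3,8,w=3), (4,10,w=3), (5,6,w=1), (5,9,w=4), (6,7,w=2); sum of weights 2 + 3 + 1 + 3 + 3 + 3 + 1 + 4 + 2 = 22)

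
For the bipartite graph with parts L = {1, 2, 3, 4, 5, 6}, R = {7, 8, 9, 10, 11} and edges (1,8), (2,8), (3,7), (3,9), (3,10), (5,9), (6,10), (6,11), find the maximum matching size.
4 (matching: (1,8), (3,10), (5,9), (6,11); upper bound min(|L|,|R|) = min(6,5) = 5)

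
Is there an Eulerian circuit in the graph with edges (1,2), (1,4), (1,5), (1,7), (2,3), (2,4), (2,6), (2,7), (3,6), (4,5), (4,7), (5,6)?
No (4 vertices have odd degree: {2, 5, 6, 7}; Eulerian circuit requires 0)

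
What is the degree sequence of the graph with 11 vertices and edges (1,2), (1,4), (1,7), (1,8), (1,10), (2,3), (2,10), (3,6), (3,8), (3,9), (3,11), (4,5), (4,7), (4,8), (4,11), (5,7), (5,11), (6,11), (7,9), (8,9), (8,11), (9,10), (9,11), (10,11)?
[7, 5, 5, 5, 5, 5, 4, 4, 3, 3, 2] (degrees: deg(1)=5, deg(2)=3, deg(3)=5, deg(4)=5, deg(5)=3, deg(6)=2, deg(7)=4, deg(8)=5, deg(9)=5, deg(10)=4, deg(11)=7)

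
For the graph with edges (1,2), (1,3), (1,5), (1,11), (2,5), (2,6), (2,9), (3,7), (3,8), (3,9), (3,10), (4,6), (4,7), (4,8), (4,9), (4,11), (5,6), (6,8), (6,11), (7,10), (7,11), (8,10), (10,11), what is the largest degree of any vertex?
5 (attained at vertices 3, 4, 6, 11)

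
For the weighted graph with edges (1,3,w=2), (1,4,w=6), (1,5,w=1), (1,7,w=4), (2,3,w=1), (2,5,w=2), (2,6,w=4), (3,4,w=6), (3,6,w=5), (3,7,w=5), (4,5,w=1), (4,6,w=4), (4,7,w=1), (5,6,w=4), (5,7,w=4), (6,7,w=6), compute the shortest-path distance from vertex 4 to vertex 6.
4 (path: 4 -> 6; weights 4 = 4)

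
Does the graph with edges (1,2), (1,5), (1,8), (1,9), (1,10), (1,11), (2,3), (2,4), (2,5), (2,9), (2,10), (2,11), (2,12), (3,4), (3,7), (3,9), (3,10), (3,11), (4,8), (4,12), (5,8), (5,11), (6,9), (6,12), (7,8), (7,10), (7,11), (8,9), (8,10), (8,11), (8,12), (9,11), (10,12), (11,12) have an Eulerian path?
Yes — and in fact it has an Eulerian circuit (the graph is connected and all 12 vertices have even degree)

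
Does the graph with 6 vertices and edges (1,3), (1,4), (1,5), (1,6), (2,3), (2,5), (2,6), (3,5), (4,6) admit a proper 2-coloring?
No (odd cycle of length 3: 3 -> 1 -> 5 -> 3)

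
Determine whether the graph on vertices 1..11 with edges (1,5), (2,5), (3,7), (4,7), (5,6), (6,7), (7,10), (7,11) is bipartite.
Yes. Partition: {1, 2, 3, 4, 6, 8, 9, 10, 11}, {5, 7}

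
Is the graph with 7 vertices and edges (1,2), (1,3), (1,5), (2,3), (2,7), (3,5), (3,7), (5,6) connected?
No, it has 2 components: {1, 2, 3, 5, 6, 7}, {4}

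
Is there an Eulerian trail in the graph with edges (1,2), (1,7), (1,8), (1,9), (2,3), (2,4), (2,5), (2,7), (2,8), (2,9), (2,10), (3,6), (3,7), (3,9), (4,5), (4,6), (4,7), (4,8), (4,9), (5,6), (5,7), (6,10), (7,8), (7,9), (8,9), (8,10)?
Yes (the graph is connected and exactly 2 vertices have odd degree: {7, 10}; any Eulerian path must start and end at those)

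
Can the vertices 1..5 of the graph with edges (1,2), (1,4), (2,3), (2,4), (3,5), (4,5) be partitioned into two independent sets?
No (odd cycle of length 3: 4 -> 1 -> 2 -> 4)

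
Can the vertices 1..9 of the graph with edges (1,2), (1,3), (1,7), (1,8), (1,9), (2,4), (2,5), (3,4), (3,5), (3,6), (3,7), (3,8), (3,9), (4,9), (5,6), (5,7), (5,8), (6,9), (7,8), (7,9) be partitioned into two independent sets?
No (odd cycle of length 3: 3 -> 1 -> 7 -> 3)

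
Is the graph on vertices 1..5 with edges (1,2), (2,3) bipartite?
Yes. Partition: {1, 3, 4, 5}, {2}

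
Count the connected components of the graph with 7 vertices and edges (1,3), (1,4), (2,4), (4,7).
3 (components: {1, 2, 3, 4, 7}, {5}, {6})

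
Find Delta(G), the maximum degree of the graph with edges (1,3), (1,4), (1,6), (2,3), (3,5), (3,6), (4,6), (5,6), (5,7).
4 (attained at vertices 3, 6)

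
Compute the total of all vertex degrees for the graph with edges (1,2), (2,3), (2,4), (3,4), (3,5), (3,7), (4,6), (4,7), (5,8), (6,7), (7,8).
22 (handshake: sum of degrees = 2|E| = 2 x 11 = 22)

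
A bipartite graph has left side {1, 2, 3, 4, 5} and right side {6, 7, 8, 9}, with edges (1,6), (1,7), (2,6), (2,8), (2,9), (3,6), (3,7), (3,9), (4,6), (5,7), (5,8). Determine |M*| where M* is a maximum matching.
4 (matching: (1,7), (2,9), (3,6), (5,8); upper bound min(|L|,|R|) = min(5,4) = 4)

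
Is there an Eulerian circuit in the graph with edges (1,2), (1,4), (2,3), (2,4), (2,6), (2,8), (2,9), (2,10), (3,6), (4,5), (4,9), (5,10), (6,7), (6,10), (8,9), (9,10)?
No (2 vertices have odd degree: {2, 7}; Eulerian circuit requires 0)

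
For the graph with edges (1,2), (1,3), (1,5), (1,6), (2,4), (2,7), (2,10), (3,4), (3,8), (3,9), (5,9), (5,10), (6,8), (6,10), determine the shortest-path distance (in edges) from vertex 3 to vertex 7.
3 (path: 3 -> 1 -> 2 -> 7, 3 edges)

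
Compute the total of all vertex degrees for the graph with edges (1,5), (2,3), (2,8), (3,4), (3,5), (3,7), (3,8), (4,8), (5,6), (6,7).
20 (handshake: sum of degrees = 2|E| = 2 x 10 = 20)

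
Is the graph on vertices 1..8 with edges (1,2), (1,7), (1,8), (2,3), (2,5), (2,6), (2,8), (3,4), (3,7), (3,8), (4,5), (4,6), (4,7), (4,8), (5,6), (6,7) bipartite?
No (odd cycle of length 3: 8 -> 1 -> 2 -> 8)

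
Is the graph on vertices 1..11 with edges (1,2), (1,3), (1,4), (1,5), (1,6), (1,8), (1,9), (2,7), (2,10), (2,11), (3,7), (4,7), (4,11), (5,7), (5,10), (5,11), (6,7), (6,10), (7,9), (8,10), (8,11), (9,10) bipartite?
Yes. Partition: {1, 7, 10, 11}, {2, 3, 4, 5, 6, 8, 9}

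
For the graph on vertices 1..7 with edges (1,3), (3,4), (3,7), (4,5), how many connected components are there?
3 (components: {1, 3, 4, 5, 7}, {2}, {6})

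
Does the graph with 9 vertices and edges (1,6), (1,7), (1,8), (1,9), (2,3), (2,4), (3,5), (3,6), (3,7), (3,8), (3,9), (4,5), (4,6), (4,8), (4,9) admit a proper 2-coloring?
Yes. Partition: {1, 3, 4}, {2, 5, 6, 7, 8, 9}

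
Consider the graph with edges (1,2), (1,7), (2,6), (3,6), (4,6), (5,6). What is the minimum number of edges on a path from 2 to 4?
2 (path: 2 -> 6 -> 4, 2 edges)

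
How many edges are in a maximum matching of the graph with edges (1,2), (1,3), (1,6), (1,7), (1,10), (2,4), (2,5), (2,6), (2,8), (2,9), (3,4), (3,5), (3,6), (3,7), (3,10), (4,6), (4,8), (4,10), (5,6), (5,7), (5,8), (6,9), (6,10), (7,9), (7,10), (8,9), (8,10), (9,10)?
5 (matching: (1,7), (2,9), (3,4), (5,8), (6,10); upper bound floor(n/2) = floor(10/2) = 5)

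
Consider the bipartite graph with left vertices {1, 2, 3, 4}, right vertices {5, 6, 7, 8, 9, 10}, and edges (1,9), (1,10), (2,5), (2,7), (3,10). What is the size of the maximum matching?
3 (matching: (1,9), (2,7), (3,10); upper bound min(|L|,|R|) = min(4,6) = 4)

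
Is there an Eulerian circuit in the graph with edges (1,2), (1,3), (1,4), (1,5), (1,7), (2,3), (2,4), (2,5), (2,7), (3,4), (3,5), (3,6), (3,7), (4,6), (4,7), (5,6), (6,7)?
No (4 vertices have odd degree: {1, 2, 4, 7}; Eulerian circuit requires 0)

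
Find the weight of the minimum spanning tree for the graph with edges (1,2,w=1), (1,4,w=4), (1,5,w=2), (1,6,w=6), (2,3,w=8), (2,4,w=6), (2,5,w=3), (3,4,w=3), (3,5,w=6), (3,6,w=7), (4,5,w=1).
13 (MST edges: (1,2,w=1), (1,5,w=2), (1,6,w=6), (3,4,w=3), (4,5,w=1); sum of weights 1 + 2 + 6 + 3 + 1 = 13)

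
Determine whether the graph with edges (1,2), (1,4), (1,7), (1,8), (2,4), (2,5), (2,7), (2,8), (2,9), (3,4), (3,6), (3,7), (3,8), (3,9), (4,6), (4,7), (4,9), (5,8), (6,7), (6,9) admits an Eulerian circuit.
No (2 vertices have odd degree: {3, 7}; Eulerian circuit requires 0)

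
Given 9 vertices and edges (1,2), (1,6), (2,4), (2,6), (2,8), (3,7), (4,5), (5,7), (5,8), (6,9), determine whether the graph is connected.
Yes (BFS from 1 visits [1, 2, 6, 4, 8, 9, 5, 7, 3] — all 9 vertices reached)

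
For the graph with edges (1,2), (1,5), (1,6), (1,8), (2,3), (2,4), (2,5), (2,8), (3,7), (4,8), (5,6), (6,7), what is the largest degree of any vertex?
5 (attained at vertex 2)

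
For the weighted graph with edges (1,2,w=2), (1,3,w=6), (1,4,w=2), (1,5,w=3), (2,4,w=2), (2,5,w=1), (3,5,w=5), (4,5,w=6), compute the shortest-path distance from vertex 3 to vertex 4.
8 (path: 3 -> 1 -> 4; weights 6 + 2 = 8)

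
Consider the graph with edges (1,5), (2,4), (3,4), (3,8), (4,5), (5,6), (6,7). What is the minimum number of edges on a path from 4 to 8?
2 (path: 4 -> 3 -> 8, 2 edges)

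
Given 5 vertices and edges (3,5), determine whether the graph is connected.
No, it has 4 components: {1}, {2}, {3, 5}, {4}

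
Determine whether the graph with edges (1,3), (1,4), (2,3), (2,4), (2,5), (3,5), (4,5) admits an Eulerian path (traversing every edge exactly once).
No (4 vertices have odd degree: {2, 3, 4, 5}; Eulerian path requires 0 or 2)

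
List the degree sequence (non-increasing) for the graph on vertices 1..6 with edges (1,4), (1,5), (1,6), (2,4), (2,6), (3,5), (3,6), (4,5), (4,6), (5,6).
[5, 4, 4, 3, 2, 2] (degrees: deg(1)=3, deg(2)=2, deg(3)=2, deg(4)=4, deg(5)=4, deg(6)=5)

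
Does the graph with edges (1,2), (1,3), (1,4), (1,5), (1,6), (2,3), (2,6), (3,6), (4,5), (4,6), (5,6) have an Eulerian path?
No (6 vertices have odd degree: {1, 2, 3, 4, 5, 6}; Eulerian path requires 0 or 2)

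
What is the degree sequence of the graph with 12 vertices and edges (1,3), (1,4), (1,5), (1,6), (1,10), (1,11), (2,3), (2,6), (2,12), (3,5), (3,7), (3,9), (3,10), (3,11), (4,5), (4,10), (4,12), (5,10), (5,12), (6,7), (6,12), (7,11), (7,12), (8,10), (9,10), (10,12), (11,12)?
[7, 7, 7, 6, 5, 4, 4, 4, 4, 3, 2, 1] (degrees: deg(1)=6, deg(2)=3, deg(3)=7, deg(4)=4, deg(5)=5, deg(6)=4, deg(7)=4, deg(8)=1, deg(9)=2, deg(10)=7, deg(11)=4, deg(12)=7)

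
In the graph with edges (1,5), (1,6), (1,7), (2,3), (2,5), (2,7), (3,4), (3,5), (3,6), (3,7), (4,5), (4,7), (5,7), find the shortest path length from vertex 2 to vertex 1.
2 (path: 2 -> 7 -> 1, 2 edges)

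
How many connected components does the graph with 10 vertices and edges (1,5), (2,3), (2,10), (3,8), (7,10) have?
5 (components: {1, 5}, {2, 3, 7, 8, 10}, {4}, {6}, {9})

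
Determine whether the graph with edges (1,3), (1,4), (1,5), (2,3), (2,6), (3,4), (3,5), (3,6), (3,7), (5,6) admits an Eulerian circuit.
No (4 vertices have odd degree: {1, 5, 6, 7}; Eulerian circuit requires 0)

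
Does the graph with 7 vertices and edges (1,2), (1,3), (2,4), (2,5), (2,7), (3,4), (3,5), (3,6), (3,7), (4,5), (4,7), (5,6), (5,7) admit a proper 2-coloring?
No (odd cycle of length 3: 7 -> 2 -> 5 -> 7)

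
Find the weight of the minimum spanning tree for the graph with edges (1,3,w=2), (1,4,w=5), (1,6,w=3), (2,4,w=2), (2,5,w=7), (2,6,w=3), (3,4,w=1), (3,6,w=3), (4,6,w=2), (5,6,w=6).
13 (MST edges: (1,3,w=2), (2,4,w=2), (3,4,w=1), (4,6,w=2), (5,6,w=6); sum of weights 2 + 2 + 1 + 2 + 6 = 13)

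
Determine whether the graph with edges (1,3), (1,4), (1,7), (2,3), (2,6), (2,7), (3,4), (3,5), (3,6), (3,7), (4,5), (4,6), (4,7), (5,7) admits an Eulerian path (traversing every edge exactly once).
No (6 vertices have odd degree: {1, 2, 4, 5, 6, 7}; Eulerian path requires 0 or 2)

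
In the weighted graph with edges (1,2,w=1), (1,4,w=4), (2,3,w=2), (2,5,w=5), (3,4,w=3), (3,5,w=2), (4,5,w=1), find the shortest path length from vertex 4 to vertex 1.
4 (path: 4 -> 1; weights 4 = 4)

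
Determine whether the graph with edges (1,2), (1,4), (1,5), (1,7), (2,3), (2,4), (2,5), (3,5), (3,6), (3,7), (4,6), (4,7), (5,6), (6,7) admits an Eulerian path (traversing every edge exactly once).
Yes — and in fact it has an Eulerian circuit (the graph is connected and all 7 vertices have even degree)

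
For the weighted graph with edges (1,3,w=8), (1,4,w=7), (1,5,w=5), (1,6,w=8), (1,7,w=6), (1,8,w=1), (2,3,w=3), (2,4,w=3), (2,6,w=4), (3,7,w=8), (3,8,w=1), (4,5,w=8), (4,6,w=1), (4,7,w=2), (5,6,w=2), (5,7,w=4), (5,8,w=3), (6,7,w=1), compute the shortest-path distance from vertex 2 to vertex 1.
5 (path: 2 -> 3 -> 8 -> 1; weights 3 + 1 + 1 = 5)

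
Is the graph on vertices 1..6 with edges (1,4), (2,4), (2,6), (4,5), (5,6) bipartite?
Yes. Partition: {1, 2, 3, 5}, {4, 6}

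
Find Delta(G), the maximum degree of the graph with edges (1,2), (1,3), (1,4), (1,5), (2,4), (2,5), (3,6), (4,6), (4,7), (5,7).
4 (attained at vertices 1, 4)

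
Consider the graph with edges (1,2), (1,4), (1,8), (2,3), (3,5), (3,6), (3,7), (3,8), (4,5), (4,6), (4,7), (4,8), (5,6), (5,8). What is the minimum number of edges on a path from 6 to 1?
2 (path: 6 -> 4 -> 1, 2 edges)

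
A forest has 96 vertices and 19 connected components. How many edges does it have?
77 (Each of the 19 component trees on V_i vertices has V_i - 1 edges; summing gives V - C = 96 - 19 = 77)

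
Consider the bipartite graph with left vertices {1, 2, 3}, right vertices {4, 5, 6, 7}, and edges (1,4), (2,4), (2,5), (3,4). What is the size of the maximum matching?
2 (matching: (1,4), (2,5); upper bound min(|L|,|R|) = min(3,4) = 3)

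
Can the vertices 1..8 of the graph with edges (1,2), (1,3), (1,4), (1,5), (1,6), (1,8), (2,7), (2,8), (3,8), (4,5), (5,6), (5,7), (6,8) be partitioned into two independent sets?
No (odd cycle of length 3: 6 -> 1 -> 5 -> 6)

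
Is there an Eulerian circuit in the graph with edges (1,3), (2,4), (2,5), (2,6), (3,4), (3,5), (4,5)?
No (6 vertices have odd degree: {1, 2, 3, 4, 5, 6}; Eulerian circuit requires 0)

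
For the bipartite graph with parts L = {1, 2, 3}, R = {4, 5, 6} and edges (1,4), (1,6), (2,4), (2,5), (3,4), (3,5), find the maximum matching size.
3 (matching: (1,6), (2,5), (3,4); upper bound min(|L|,|R|) = min(3,3) = 3)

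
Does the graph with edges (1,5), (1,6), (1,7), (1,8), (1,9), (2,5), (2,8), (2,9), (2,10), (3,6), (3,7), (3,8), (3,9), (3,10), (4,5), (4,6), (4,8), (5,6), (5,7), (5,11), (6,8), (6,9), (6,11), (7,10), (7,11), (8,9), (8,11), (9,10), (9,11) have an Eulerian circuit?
No (8 vertices have odd degree: {1, 3, 4, 6, 7, 8, 9, 11}; Eulerian circuit requires 0)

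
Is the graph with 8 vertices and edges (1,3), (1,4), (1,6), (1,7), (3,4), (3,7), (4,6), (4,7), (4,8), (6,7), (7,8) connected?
No, it has 3 components: {1, 3, 4, 6, 7, 8}, {2}, {5}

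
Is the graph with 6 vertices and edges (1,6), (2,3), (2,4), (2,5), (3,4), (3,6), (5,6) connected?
Yes (BFS from 1 visits [1, 6, 3, 5, 2, 4] — all 6 vertices reached)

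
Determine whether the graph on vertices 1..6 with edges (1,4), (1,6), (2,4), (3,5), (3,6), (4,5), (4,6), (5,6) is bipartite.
No (odd cycle of length 3: 6 -> 1 -> 4 -> 6)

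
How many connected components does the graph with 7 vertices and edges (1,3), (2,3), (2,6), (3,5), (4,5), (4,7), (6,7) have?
1 (components: {1, 2, 3, 4, 5, 6, 7})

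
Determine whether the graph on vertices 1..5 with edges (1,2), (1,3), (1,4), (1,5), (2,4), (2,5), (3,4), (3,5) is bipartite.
No (odd cycle of length 3: 3 -> 1 -> 5 -> 3)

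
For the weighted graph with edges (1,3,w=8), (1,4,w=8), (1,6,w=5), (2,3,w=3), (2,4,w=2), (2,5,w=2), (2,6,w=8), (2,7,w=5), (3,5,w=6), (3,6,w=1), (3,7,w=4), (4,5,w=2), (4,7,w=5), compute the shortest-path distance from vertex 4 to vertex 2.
2 (path: 4 -> 2; weights 2 = 2)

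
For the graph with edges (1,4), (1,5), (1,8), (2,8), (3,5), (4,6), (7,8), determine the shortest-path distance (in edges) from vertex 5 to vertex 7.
3 (path: 5 -> 1 -> 8 -> 7, 3 edges)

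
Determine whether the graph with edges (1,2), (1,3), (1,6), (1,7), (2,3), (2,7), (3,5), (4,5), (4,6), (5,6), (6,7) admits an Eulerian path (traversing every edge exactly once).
No (4 vertices have odd degree: {2, 3, 5, 7}; Eulerian path requires 0 or 2)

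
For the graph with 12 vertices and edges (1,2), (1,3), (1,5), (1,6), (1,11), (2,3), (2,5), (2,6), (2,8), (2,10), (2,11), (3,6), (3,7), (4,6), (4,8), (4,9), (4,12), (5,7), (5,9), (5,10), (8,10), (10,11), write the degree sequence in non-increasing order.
[7, 5, 5, 4, 4, 4, 4, 3, 3, 2, 2, 1] (degrees: deg(1)=5, deg(2)=7, deg(3)=4, deg(4)=4, deg(5)=5, deg(6)=4, deg(7)=2, deg(8)=3, deg(9)=2, deg(10)=4, deg(11)=3, deg(12)=1)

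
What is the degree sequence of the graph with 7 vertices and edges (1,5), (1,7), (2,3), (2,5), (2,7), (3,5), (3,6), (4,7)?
[3, 3, 3, 3, 2, 1, 1] (degrees: deg(1)=2, deg(2)=3, deg(3)=3, deg(4)=1, deg(5)=3, deg(6)=1, deg(7)=3)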